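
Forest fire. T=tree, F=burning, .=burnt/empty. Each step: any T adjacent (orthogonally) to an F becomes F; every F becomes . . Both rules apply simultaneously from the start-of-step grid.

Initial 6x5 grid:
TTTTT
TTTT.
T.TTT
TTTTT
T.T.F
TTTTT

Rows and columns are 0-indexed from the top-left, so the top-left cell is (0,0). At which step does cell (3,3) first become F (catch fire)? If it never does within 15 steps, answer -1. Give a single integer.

Step 1: cell (3,3)='T' (+2 fires, +1 burnt)
Step 2: cell (3,3)='F' (+3 fires, +2 burnt)
  -> target ignites at step 2
Step 3: cell (3,3)='.' (+3 fires, +3 burnt)
Step 4: cell (3,3)='.' (+5 fires, +3 burnt)
Step 5: cell (3,3)='.' (+4 fires, +5 burnt)
Step 6: cell (3,3)='.' (+5 fires, +4 burnt)
Step 7: cell (3,3)='.' (+2 fires, +5 burnt)
Step 8: cell (3,3)='.' (+1 fires, +2 burnt)
Step 9: cell (3,3)='.' (+0 fires, +1 burnt)
  fire out at step 9

2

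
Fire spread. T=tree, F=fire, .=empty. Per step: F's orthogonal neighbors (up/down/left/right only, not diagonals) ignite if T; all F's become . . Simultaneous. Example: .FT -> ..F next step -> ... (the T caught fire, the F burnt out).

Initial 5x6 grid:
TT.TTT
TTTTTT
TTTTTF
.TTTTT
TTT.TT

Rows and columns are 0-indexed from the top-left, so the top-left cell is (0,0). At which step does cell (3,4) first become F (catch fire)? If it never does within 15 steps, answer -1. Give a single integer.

Step 1: cell (3,4)='T' (+3 fires, +1 burnt)
Step 2: cell (3,4)='F' (+5 fires, +3 burnt)
  -> target ignites at step 2
Step 3: cell (3,4)='.' (+5 fires, +5 burnt)
Step 4: cell (3,4)='.' (+4 fires, +5 burnt)
Step 5: cell (3,4)='.' (+4 fires, +4 burnt)
Step 6: cell (3,4)='.' (+3 fires, +4 burnt)
Step 7: cell (3,4)='.' (+2 fires, +3 burnt)
Step 8: cell (3,4)='.' (+0 fires, +2 burnt)
  fire out at step 8

2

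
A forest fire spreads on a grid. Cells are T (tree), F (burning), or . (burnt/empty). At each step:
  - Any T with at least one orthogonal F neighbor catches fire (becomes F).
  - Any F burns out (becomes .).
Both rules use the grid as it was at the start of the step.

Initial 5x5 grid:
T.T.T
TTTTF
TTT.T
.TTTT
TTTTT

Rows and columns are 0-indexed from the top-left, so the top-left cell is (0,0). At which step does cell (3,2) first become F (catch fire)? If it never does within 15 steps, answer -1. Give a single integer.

Step 1: cell (3,2)='T' (+3 fires, +1 burnt)
Step 2: cell (3,2)='T' (+2 fires, +3 burnt)
Step 3: cell (3,2)='T' (+5 fires, +2 burnt)
Step 4: cell (3,2)='F' (+4 fires, +5 burnt)
  -> target ignites at step 4
Step 5: cell (3,2)='.' (+4 fires, +4 burnt)
Step 6: cell (3,2)='.' (+1 fires, +4 burnt)
Step 7: cell (3,2)='.' (+1 fires, +1 burnt)
Step 8: cell (3,2)='.' (+0 fires, +1 burnt)
  fire out at step 8

4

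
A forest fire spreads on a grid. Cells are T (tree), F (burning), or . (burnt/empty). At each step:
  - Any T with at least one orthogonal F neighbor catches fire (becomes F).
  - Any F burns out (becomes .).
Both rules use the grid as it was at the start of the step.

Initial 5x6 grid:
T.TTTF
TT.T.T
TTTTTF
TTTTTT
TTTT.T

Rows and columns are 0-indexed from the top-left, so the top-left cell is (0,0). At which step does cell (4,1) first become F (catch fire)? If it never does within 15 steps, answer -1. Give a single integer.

Step 1: cell (4,1)='T' (+4 fires, +2 burnt)
Step 2: cell (4,1)='T' (+4 fires, +4 burnt)
Step 3: cell (4,1)='T' (+4 fires, +4 burnt)
Step 4: cell (4,1)='T' (+3 fires, +4 burnt)
Step 5: cell (4,1)='T' (+4 fires, +3 burnt)
Step 6: cell (4,1)='F' (+3 fires, +4 burnt)
  -> target ignites at step 6
Step 7: cell (4,1)='.' (+2 fires, +3 burnt)
Step 8: cell (4,1)='.' (+0 fires, +2 burnt)
  fire out at step 8

6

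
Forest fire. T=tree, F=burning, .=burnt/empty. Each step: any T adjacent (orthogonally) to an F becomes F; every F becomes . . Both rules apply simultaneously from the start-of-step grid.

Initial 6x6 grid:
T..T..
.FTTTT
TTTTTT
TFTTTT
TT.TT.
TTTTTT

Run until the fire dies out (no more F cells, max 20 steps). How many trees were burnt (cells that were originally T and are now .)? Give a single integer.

Answer: 26

Derivation:
Step 1: +5 fires, +2 burnt (F count now 5)
Step 2: +6 fires, +5 burnt (F count now 6)
Step 3: +7 fires, +6 burnt (F count now 7)
Step 4: +5 fires, +7 burnt (F count now 5)
Step 5: +2 fires, +5 burnt (F count now 2)
Step 6: +1 fires, +2 burnt (F count now 1)
Step 7: +0 fires, +1 burnt (F count now 0)
Fire out after step 7
Initially T: 27, now '.': 35
Total burnt (originally-T cells now '.'): 26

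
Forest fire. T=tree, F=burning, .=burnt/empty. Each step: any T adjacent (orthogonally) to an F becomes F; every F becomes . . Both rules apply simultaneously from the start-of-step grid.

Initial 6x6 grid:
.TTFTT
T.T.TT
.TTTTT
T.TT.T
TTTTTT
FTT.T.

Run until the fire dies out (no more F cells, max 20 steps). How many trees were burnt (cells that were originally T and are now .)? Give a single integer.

Answer: 25

Derivation:
Step 1: +4 fires, +2 burnt (F count now 4)
Step 2: +7 fires, +4 burnt (F count now 7)
Step 3: +4 fires, +7 burnt (F count now 4)
Step 4: +5 fires, +4 burnt (F count now 5)
Step 5: +3 fires, +5 burnt (F count now 3)
Step 6: +2 fires, +3 burnt (F count now 2)
Step 7: +0 fires, +2 burnt (F count now 0)
Fire out after step 7
Initially T: 26, now '.': 35
Total burnt (originally-T cells now '.'): 25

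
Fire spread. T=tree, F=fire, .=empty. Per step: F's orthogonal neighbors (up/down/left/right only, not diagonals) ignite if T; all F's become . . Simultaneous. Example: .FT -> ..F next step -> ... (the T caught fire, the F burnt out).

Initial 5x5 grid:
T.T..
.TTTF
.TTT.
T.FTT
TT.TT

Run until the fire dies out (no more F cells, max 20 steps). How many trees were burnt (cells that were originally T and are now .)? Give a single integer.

Answer: 11

Derivation:
Step 1: +3 fires, +2 burnt (F count now 3)
Step 2: +5 fires, +3 burnt (F count now 5)
Step 3: +3 fires, +5 burnt (F count now 3)
Step 4: +0 fires, +3 burnt (F count now 0)
Fire out after step 4
Initially T: 15, now '.': 21
Total burnt (originally-T cells now '.'): 11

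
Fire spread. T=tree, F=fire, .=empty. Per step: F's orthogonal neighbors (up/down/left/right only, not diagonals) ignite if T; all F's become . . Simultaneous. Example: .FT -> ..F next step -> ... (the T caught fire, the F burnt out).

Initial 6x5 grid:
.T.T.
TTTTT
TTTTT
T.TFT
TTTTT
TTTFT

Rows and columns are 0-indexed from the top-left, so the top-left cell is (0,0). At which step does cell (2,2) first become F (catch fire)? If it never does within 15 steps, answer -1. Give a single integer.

Step 1: cell (2,2)='T' (+6 fires, +2 burnt)
Step 2: cell (2,2)='F' (+6 fires, +6 burnt)
  -> target ignites at step 2
Step 3: cell (2,2)='.' (+6 fires, +6 burnt)
Step 4: cell (2,2)='.' (+3 fires, +6 burnt)
Step 5: cell (2,2)='.' (+3 fires, +3 burnt)
Step 6: cell (2,2)='.' (+0 fires, +3 burnt)
  fire out at step 6

2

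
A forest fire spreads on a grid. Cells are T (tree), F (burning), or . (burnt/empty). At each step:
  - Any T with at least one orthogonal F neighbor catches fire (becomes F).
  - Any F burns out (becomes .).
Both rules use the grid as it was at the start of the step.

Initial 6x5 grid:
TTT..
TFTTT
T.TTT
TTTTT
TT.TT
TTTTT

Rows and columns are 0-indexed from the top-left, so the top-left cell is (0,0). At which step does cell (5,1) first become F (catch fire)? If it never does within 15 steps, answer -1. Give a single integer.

Step 1: cell (5,1)='T' (+3 fires, +1 burnt)
Step 2: cell (5,1)='T' (+5 fires, +3 burnt)
Step 3: cell (5,1)='T' (+4 fires, +5 burnt)
Step 4: cell (5,1)='T' (+4 fires, +4 burnt)
Step 5: cell (5,1)='T' (+4 fires, +4 burnt)
Step 6: cell (5,1)='F' (+3 fires, +4 burnt)
  -> target ignites at step 6
Step 7: cell (5,1)='.' (+2 fires, +3 burnt)
Step 8: cell (5,1)='.' (+0 fires, +2 burnt)
  fire out at step 8

6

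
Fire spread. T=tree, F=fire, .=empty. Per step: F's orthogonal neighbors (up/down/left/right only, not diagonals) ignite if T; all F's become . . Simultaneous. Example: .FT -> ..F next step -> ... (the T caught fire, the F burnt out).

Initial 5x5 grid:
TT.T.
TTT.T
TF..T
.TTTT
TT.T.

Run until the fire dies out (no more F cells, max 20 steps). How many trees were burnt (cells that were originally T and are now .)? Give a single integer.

Answer: 15

Derivation:
Step 1: +3 fires, +1 burnt (F count now 3)
Step 2: +5 fires, +3 burnt (F count now 5)
Step 3: +3 fires, +5 burnt (F count now 3)
Step 4: +2 fires, +3 burnt (F count now 2)
Step 5: +1 fires, +2 burnt (F count now 1)
Step 6: +1 fires, +1 burnt (F count now 1)
Step 7: +0 fires, +1 burnt (F count now 0)
Fire out after step 7
Initially T: 16, now '.': 24
Total burnt (originally-T cells now '.'): 15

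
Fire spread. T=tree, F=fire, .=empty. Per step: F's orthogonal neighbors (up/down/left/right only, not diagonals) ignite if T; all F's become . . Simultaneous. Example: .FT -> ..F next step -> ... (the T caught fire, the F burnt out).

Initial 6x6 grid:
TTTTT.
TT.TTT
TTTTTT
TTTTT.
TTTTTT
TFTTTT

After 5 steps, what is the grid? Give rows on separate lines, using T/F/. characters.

Step 1: 3 trees catch fire, 1 burn out
  TTTTT.
  TT.TTT
  TTTTTT
  TTTTT.
  TFTTTT
  F.FTTT
Step 2: 4 trees catch fire, 3 burn out
  TTTTT.
  TT.TTT
  TTTTTT
  TFTTT.
  F.FTTT
  ...FTT
Step 3: 5 trees catch fire, 4 burn out
  TTTTT.
  TT.TTT
  TFTTTT
  F.FTT.
  ...FTT
  ....FT
Step 4: 6 trees catch fire, 5 burn out
  TTTTT.
  TF.TTT
  F.FTTT
  ...FT.
  ....FT
  .....F
Step 5: 5 trees catch fire, 6 burn out
  TFTTT.
  F..TTT
  ...FTT
  ....F.
  .....F
  ......

TFTTT.
F..TTT
...FTT
....F.
.....F
......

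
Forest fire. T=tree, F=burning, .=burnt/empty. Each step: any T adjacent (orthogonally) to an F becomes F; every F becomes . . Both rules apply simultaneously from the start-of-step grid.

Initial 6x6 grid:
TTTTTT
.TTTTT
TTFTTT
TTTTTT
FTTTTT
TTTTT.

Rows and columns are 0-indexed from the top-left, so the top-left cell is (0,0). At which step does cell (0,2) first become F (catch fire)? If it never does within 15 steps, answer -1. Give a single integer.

Step 1: cell (0,2)='T' (+7 fires, +2 burnt)
Step 2: cell (0,2)='F' (+9 fires, +7 burnt)
  -> target ignites at step 2
Step 3: cell (0,2)='.' (+7 fires, +9 burnt)
Step 4: cell (0,2)='.' (+6 fires, +7 burnt)
Step 5: cell (0,2)='.' (+3 fires, +6 burnt)
Step 6: cell (0,2)='.' (+0 fires, +3 burnt)
  fire out at step 6

2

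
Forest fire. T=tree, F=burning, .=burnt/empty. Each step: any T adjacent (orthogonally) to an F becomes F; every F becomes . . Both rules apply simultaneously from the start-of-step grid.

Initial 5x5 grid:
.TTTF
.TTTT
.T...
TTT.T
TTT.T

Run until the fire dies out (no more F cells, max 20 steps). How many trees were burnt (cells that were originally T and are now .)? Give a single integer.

Answer: 14

Derivation:
Step 1: +2 fires, +1 burnt (F count now 2)
Step 2: +2 fires, +2 burnt (F count now 2)
Step 3: +2 fires, +2 burnt (F count now 2)
Step 4: +1 fires, +2 burnt (F count now 1)
Step 5: +1 fires, +1 burnt (F count now 1)
Step 6: +1 fires, +1 burnt (F count now 1)
Step 7: +3 fires, +1 burnt (F count now 3)
Step 8: +2 fires, +3 burnt (F count now 2)
Step 9: +0 fires, +2 burnt (F count now 0)
Fire out after step 9
Initially T: 16, now '.': 23
Total burnt (originally-T cells now '.'): 14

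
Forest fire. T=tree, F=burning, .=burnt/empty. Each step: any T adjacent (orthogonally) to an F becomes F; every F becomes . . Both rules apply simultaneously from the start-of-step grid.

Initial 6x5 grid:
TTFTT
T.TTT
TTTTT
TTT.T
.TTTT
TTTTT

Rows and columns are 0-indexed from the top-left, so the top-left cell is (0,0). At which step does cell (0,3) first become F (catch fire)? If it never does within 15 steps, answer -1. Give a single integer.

Step 1: cell (0,3)='F' (+3 fires, +1 burnt)
  -> target ignites at step 1
Step 2: cell (0,3)='.' (+4 fires, +3 burnt)
Step 3: cell (0,3)='.' (+5 fires, +4 burnt)
Step 4: cell (0,3)='.' (+4 fires, +5 burnt)
Step 5: cell (0,3)='.' (+5 fires, +4 burnt)
Step 6: cell (0,3)='.' (+3 fires, +5 burnt)
Step 7: cell (0,3)='.' (+2 fires, +3 burnt)
Step 8: cell (0,3)='.' (+0 fires, +2 burnt)
  fire out at step 8

1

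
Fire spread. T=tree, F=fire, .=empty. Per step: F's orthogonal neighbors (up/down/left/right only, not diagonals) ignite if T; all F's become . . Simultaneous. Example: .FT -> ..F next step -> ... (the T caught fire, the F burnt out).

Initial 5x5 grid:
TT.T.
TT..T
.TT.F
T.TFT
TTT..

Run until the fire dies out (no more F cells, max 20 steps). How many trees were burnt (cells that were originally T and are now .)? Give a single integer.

Answer: 13

Derivation:
Step 1: +3 fires, +2 burnt (F count now 3)
Step 2: +2 fires, +3 burnt (F count now 2)
Step 3: +2 fires, +2 burnt (F count now 2)
Step 4: +2 fires, +2 burnt (F count now 2)
Step 5: +3 fires, +2 burnt (F count now 3)
Step 6: +1 fires, +3 burnt (F count now 1)
Step 7: +0 fires, +1 burnt (F count now 0)
Fire out after step 7
Initially T: 14, now '.': 24
Total burnt (originally-T cells now '.'): 13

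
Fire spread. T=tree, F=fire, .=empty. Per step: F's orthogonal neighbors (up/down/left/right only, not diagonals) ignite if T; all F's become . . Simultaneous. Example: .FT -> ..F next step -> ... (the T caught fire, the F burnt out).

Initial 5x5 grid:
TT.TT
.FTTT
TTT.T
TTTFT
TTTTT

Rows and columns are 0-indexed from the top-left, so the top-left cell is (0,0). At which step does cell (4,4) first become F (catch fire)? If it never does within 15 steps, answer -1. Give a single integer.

Step 1: cell (4,4)='T' (+6 fires, +2 burnt)
Step 2: cell (4,4)='F' (+8 fires, +6 burnt)
  -> target ignites at step 2
Step 3: cell (4,4)='.' (+4 fires, +8 burnt)
Step 4: cell (4,4)='.' (+2 fires, +4 burnt)
Step 5: cell (4,4)='.' (+0 fires, +2 burnt)
  fire out at step 5

2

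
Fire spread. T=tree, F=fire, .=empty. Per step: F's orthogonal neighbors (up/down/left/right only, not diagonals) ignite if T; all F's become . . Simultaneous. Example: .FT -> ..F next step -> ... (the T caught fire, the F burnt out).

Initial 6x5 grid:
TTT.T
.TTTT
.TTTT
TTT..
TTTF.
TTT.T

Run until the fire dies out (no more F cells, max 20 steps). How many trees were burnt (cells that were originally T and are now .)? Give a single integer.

Step 1: +1 fires, +1 burnt (F count now 1)
Step 2: +3 fires, +1 burnt (F count now 3)
Step 3: +4 fires, +3 burnt (F count now 4)
Step 4: +5 fires, +4 burnt (F count now 5)
Step 5: +4 fires, +5 burnt (F count now 4)
Step 6: +2 fires, +4 burnt (F count now 2)
Step 7: +2 fires, +2 burnt (F count now 2)
Step 8: +0 fires, +2 burnt (F count now 0)
Fire out after step 8
Initially T: 22, now '.': 29
Total burnt (originally-T cells now '.'): 21

Answer: 21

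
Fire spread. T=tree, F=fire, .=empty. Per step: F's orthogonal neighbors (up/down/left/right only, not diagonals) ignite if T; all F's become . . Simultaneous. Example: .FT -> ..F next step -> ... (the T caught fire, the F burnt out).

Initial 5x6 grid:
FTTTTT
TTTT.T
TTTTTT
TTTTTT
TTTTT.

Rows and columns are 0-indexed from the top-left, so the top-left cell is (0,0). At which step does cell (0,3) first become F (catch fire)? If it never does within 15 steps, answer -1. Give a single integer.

Step 1: cell (0,3)='T' (+2 fires, +1 burnt)
Step 2: cell (0,3)='T' (+3 fires, +2 burnt)
Step 3: cell (0,3)='F' (+4 fires, +3 burnt)
  -> target ignites at step 3
Step 4: cell (0,3)='.' (+5 fires, +4 burnt)
Step 5: cell (0,3)='.' (+4 fires, +5 burnt)
Step 6: cell (0,3)='.' (+4 fires, +4 burnt)
Step 7: cell (0,3)='.' (+3 fires, +4 burnt)
Step 8: cell (0,3)='.' (+2 fires, +3 burnt)
Step 9: cell (0,3)='.' (+0 fires, +2 burnt)
  fire out at step 9

3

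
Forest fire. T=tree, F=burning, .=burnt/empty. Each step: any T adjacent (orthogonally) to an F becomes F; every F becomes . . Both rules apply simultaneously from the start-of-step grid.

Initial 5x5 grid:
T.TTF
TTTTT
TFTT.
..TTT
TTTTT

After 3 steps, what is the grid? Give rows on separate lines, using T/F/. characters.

Step 1: 5 trees catch fire, 2 burn out
  T.TF.
  TFTTF
  F.FT.
  ..TTT
  TTTTT
Step 2: 6 trees catch fire, 5 burn out
  T.F..
  F.FF.
  ...F.
  ..FTT
  TTTTT
Step 3: 3 trees catch fire, 6 burn out
  F....
  .....
  .....
  ...FT
  TTFTT

F....
.....
.....
...FT
TTFTT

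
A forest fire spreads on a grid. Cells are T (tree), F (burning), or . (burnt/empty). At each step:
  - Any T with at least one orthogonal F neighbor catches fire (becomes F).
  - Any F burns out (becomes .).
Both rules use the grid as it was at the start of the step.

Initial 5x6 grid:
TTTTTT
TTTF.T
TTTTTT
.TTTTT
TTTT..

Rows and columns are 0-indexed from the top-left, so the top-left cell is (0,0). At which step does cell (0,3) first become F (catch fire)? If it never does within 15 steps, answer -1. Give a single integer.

Step 1: cell (0,3)='F' (+3 fires, +1 burnt)
  -> target ignites at step 1
Step 2: cell (0,3)='.' (+6 fires, +3 burnt)
Step 3: cell (0,3)='.' (+8 fires, +6 burnt)
Step 4: cell (0,3)='.' (+6 fires, +8 burnt)
Step 5: cell (0,3)='.' (+1 fires, +6 burnt)
Step 6: cell (0,3)='.' (+1 fires, +1 burnt)
Step 7: cell (0,3)='.' (+0 fires, +1 burnt)
  fire out at step 7

1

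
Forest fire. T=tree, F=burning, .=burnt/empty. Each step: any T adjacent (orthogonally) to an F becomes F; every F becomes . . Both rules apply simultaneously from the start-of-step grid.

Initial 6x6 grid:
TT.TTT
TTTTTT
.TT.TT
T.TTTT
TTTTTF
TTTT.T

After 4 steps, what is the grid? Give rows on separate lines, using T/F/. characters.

Step 1: 3 trees catch fire, 1 burn out
  TT.TTT
  TTTTTT
  .TT.TT
  T.TTTF
  TTTTF.
  TTTT.F
Step 2: 3 trees catch fire, 3 burn out
  TT.TTT
  TTTTTT
  .TT.TF
  T.TTF.
  TTTF..
  TTTT..
Step 3: 5 trees catch fire, 3 burn out
  TT.TTT
  TTTTTF
  .TT.F.
  T.TF..
  TTF...
  TTTF..
Step 4: 5 trees catch fire, 5 burn out
  TT.TTF
  TTTTF.
  .TT...
  T.F...
  TF....
  TTF...

TT.TTF
TTTTF.
.TT...
T.F...
TF....
TTF...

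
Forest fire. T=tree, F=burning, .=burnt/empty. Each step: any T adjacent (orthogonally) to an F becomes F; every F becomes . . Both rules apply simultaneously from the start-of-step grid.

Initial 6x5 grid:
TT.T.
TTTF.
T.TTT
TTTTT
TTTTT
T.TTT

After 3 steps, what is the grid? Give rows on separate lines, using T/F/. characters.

Step 1: 3 trees catch fire, 1 burn out
  TT.F.
  TTF..
  T.TFT
  TTTTT
  TTTTT
  T.TTT
Step 2: 4 trees catch fire, 3 burn out
  TT...
  TF...
  T.F.F
  TTTFT
  TTTTT
  T.TTT
Step 3: 5 trees catch fire, 4 burn out
  TF...
  F....
  T....
  TTF.F
  TTTFT
  T.TTT

TF...
F....
T....
TTF.F
TTTFT
T.TTT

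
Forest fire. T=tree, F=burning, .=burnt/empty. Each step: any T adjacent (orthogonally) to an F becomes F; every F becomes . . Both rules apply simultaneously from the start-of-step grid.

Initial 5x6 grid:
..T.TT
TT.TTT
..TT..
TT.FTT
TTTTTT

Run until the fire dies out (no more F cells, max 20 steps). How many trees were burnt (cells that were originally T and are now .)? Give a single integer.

Step 1: +3 fires, +1 burnt (F count now 3)
Step 2: +5 fires, +3 burnt (F count now 5)
Step 3: +3 fires, +5 burnt (F count now 3)
Step 4: +4 fires, +3 burnt (F count now 4)
Step 5: +2 fires, +4 burnt (F count now 2)
Step 6: +0 fires, +2 burnt (F count now 0)
Fire out after step 6
Initially T: 20, now '.': 27
Total burnt (originally-T cells now '.'): 17

Answer: 17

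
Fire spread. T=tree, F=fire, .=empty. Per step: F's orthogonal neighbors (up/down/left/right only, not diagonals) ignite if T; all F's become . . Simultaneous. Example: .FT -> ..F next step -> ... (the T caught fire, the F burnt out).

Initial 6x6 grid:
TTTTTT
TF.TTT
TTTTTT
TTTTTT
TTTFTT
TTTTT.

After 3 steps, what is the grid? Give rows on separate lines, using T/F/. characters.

Step 1: 7 trees catch fire, 2 burn out
  TFTTTT
  F..TTT
  TFTTTT
  TTTFTT
  TTF.FT
  TTTFT.
Step 2: 12 trees catch fire, 7 burn out
  F.FTTT
  ...TTT
  F.FFTT
  TFF.FT
  TF...F
  TTF.F.
Step 3: 7 trees catch fire, 12 burn out
  ...FTT
  ...FTT
  ....FT
  F....F
  F.....
  TF....

...FTT
...FTT
....FT
F....F
F.....
TF....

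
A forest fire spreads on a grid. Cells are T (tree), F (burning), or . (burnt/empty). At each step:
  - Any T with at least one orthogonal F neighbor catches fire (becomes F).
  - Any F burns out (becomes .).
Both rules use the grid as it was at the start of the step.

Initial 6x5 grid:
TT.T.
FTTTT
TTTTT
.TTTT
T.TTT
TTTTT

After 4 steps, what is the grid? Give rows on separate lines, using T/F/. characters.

Step 1: 3 trees catch fire, 1 burn out
  FT.T.
  .FTTT
  FTTTT
  .TTTT
  T.TTT
  TTTTT
Step 2: 3 trees catch fire, 3 burn out
  .F.T.
  ..FTT
  .FTTT
  .TTTT
  T.TTT
  TTTTT
Step 3: 3 trees catch fire, 3 burn out
  ...T.
  ...FT
  ..FTT
  .FTTT
  T.TTT
  TTTTT
Step 4: 4 trees catch fire, 3 burn out
  ...F.
  ....F
  ...FT
  ..FTT
  T.TTT
  TTTTT

...F.
....F
...FT
..FTT
T.TTT
TTTTT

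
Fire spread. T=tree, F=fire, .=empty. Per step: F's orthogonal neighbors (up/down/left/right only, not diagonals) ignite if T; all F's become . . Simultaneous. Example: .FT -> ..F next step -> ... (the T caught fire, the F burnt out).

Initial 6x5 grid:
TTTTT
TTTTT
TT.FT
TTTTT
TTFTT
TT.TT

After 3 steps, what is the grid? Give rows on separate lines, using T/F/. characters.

Step 1: 6 trees catch fire, 2 burn out
  TTTTT
  TTTFT
  TT..F
  TTFFT
  TF.FT
  TT.TT
Step 2: 9 trees catch fire, 6 burn out
  TTTFT
  TTF.F
  TT...
  TF..F
  F...F
  TF.FT
Step 3: 7 trees catch fire, 9 burn out
  TTF.F
  TF...
  TF...
  F....
  .....
  F...F

TTF.F
TF...
TF...
F....
.....
F...F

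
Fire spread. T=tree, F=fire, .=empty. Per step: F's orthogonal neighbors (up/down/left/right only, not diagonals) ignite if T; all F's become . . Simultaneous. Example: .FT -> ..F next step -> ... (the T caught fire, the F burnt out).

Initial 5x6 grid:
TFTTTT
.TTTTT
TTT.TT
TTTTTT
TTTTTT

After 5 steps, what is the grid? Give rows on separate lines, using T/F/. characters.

Step 1: 3 trees catch fire, 1 burn out
  F.FTTT
  .FTTTT
  TTT.TT
  TTTTTT
  TTTTTT
Step 2: 3 trees catch fire, 3 burn out
  ...FTT
  ..FTTT
  TFT.TT
  TTTTTT
  TTTTTT
Step 3: 5 trees catch fire, 3 burn out
  ....FT
  ...FTT
  F.F.TT
  TFTTTT
  TTTTTT
Step 4: 5 trees catch fire, 5 burn out
  .....F
  ....FT
  ....TT
  F.FTTT
  TFTTTT
Step 5: 5 trees catch fire, 5 burn out
  ......
  .....F
  ....FT
  ...FTT
  F.FTTT

......
.....F
....FT
...FTT
F.FTTT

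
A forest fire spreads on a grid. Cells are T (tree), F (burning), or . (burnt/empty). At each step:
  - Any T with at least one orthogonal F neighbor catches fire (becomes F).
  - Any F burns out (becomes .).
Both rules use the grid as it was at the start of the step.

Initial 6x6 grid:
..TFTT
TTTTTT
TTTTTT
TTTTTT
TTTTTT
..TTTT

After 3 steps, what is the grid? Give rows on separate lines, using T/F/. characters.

Step 1: 3 trees catch fire, 1 burn out
  ..F.FT
  TTTFTT
  TTTTTT
  TTTTTT
  TTTTTT
  ..TTTT
Step 2: 4 trees catch fire, 3 burn out
  .....F
  TTF.FT
  TTTFTT
  TTTTTT
  TTTTTT
  ..TTTT
Step 3: 5 trees catch fire, 4 burn out
  ......
  TF...F
  TTF.FT
  TTTFTT
  TTTTTT
  ..TTTT

......
TF...F
TTF.FT
TTTFTT
TTTTTT
..TTTT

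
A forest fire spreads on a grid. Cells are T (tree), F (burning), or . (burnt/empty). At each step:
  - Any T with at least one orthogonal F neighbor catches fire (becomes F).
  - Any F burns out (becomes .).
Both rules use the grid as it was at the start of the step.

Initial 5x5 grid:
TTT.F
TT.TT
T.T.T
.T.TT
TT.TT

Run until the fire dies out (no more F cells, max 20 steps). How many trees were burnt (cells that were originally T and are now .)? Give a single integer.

Answer: 7

Derivation:
Step 1: +1 fires, +1 burnt (F count now 1)
Step 2: +2 fires, +1 burnt (F count now 2)
Step 3: +1 fires, +2 burnt (F count now 1)
Step 4: +2 fires, +1 burnt (F count now 2)
Step 5: +1 fires, +2 burnt (F count now 1)
Step 6: +0 fires, +1 burnt (F count now 0)
Fire out after step 6
Initially T: 17, now '.': 15
Total burnt (originally-T cells now '.'): 7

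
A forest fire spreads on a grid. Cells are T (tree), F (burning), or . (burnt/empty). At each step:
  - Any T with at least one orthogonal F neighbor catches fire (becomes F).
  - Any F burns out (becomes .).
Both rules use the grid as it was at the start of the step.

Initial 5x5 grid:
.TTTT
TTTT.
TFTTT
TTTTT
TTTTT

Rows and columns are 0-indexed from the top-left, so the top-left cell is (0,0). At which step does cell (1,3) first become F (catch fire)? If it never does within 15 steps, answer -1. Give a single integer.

Step 1: cell (1,3)='T' (+4 fires, +1 burnt)
Step 2: cell (1,3)='T' (+7 fires, +4 burnt)
Step 3: cell (1,3)='F' (+6 fires, +7 burnt)
  -> target ignites at step 3
Step 4: cell (1,3)='.' (+3 fires, +6 burnt)
Step 5: cell (1,3)='.' (+2 fires, +3 burnt)
Step 6: cell (1,3)='.' (+0 fires, +2 burnt)
  fire out at step 6

3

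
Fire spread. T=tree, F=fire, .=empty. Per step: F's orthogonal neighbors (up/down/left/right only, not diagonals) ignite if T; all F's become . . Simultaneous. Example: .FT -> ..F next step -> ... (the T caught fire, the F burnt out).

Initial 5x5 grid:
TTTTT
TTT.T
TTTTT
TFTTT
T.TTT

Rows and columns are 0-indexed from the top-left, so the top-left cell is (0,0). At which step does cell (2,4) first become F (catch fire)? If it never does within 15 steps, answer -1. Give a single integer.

Step 1: cell (2,4)='T' (+3 fires, +1 burnt)
Step 2: cell (2,4)='T' (+6 fires, +3 burnt)
Step 3: cell (2,4)='T' (+6 fires, +6 burnt)
Step 4: cell (2,4)='F' (+4 fires, +6 burnt)
  -> target ignites at step 4
Step 5: cell (2,4)='.' (+2 fires, +4 burnt)
Step 6: cell (2,4)='.' (+1 fires, +2 burnt)
Step 7: cell (2,4)='.' (+0 fires, +1 burnt)
  fire out at step 7

4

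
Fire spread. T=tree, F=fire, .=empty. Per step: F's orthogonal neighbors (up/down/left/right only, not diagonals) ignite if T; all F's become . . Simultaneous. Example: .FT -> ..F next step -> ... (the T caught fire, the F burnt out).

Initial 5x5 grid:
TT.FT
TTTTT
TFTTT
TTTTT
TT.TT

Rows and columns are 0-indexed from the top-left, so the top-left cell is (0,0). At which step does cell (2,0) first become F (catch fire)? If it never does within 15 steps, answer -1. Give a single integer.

Step 1: cell (2,0)='F' (+6 fires, +2 burnt)
  -> target ignites at step 1
Step 2: cell (2,0)='.' (+8 fires, +6 burnt)
Step 3: cell (2,0)='.' (+4 fires, +8 burnt)
Step 4: cell (2,0)='.' (+2 fires, +4 burnt)
Step 5: cell (2,0)='.' (+1 fires, +2 burnt)
Step 6: cell (2,0)='.' (+0 fires, +1 burnt)
  fire out at step 6

1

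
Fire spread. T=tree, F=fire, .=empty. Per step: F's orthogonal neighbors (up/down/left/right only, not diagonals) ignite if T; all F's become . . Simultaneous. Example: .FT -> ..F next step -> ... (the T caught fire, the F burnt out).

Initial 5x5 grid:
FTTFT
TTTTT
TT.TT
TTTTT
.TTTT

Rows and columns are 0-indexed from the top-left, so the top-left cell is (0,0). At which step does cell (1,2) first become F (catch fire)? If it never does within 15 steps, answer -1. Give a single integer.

Step 1: cell (1,2)='T' (+5 fires, +2 burnt)
Step 2: cell (1,2)='F' (+5 fires, +5 burnt)
  -> target ignites at step 2
Step 3: cell (1,2)='.' (+4 fires, +5 burnt)
Step 4: cell (1,2)='.' (+4 fires, +4 burnt)
Step 5: cell (1,2)='.' (+3 fires, +4 burnt)
Step 6: cell (1,2)='.' (+0 fires, +3 burnt)
  fire out at step 6

2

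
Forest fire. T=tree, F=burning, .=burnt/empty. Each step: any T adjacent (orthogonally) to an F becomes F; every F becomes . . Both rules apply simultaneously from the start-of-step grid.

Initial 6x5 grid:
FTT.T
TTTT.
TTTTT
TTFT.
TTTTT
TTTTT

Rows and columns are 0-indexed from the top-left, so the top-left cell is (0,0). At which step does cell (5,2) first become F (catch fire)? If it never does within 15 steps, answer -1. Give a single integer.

Step 1: cell (5,2)='T' (+6 fires, +2 burnt)
Step 2: cell (5,2)='F' (+10 fires, +6 burnt)
  -> target ignites at step 2
Step 3: cell (5,2)='.' (+6 fires, +10 burnt)
Step 4: cell (5,2)='.' (+2 fires, +6 burnt)
Step 5: cell (5,2)='.' (+0 fires, +2 burnt)
  fire out at step 5

2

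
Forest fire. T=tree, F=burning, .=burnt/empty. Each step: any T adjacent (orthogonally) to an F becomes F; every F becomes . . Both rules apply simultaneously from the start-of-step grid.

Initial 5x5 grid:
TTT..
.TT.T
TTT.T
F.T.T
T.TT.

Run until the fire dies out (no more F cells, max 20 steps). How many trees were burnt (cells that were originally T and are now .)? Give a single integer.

Step 1: +2 fires, +1 burnt (F count now 2)
Step 2: +1 fires, +2 burnt (F count now 1)
Step 3: +2 fires, +1 burnt (F count now 2)
Step 4: +3 fires, +2 burnt (F count now 3)
Step 5: +3 fires, +3 burnt (F count now 3)
Step 6: +1 fires, +3 burnt (F count now 1)
Step 7: +0 fires, +1 burnt (F count now 0)
Fire out after step 7
Initially T: 15, now '.': 22
Total burnt (originally-T cells now '.'): 12

Answer: 12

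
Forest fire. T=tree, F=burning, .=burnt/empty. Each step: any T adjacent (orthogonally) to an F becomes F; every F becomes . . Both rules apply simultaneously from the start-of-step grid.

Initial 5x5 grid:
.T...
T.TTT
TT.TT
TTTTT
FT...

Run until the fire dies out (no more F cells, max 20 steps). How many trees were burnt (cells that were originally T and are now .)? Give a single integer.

Answer: 14

Derivation:
Step 1: +2 fires, +1 burnt (F count now 2)
Step 2: +2 fires, +2 burnt (F count now 2)
Step 3: +3 fires, +2 burnt (F count now 3)
Step 4: +1 fires, +3 burnt (F count now 1)
Step 5: +2 fires, +1 burnt (F count now 2)
Step 6: +2 fires, +2 burnt (F count now 2)
Step 7: +2 fires, +2 burnt (F count now 2)
Step 8: +0 fires, +2 burnt (F count now 0)
Fire out after step 8
Initially T: 15, now '.': 24
Total burnt (originally-T cells now '.'): 14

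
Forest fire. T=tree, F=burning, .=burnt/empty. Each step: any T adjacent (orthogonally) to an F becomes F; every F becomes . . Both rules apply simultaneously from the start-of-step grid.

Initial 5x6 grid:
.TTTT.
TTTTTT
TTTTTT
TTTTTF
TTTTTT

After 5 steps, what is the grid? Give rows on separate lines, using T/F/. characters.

Step 1: 3 trees catch fire, 1 burn out
  .TTTT.
  TTTTTT
  TTTTTF
  TTTTF.
  TTTTTF
Step 2: 4 trees catch fire, 3 burn out
  .TTTT.
  TTTTTF
  TTTTF.
  TTTF..
  TTTTF.
Step 3: 4 trees catch fire, 4 burn out
  .TTTT.
  TTTTF.
  TTTF..
  TTF...
  TTTF..
Step 4: 5 trees catch fire, 4 burn out
  .TTTF.
  TTTF..
  TTF...
  TF....
  TTF...
Step 5: 5 trees catch fire, 5 burn out
  .TTF..
  TTF...
  TF....
  F.....
  TF....

.TTF..
TTF...
TF....
F.....
TF....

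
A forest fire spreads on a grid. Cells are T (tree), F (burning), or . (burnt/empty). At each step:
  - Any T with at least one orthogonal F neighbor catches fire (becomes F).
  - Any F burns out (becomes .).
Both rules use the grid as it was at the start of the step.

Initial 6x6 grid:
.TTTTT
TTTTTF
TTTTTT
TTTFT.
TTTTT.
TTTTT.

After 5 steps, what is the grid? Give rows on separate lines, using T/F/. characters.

Step 1: 7 trees catch fire, 2 burn out
  .TTTTF
  TTTTF.
  TTTFTF
  TTF.F.
  TTTFT.
  TTTTT.
Step 2: 8 trees catch fire, 7 burn out
  .TTTF.
  TTTF..
  TTF.F.
  TF....
  TTF.F.
  TTTFT.
Step 3: 7 trees catch fire, 8 burn out
  .TTF..
  TTF...
  TF....
  F.....
  TF....
  TTF.F.
Step 4: 5 trees catch fire, 7 burn out
  .TF...
  TF....
  F.....
  ......
  F.....
  TF....
Step 5: 3 trees catch fire, 5 burn out
  .F....
  F.....
  ......
  ......
  ......
  F.....

.F....
F.....
......
......
......
F.....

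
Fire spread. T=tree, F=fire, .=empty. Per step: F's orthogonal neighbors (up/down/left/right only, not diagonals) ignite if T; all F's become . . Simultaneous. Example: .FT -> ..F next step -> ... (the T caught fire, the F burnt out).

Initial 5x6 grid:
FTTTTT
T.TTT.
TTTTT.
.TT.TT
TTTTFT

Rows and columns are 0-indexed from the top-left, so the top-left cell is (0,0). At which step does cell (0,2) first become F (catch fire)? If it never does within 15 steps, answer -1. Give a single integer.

Step 1: cell (0,2)='T' (+5 fires, +2 burnt)
Step 2: cell (0,2)='F' (+5 fires, +5 burnt)
  -> target ignites at step 2
Step 3: cell (0,2)='.' (+7 fires, +5 burnt)
Step 4: cell (0,2)='.' (+5 fires, +7 burnt)
Step 5: cell (0,2)='.' (+1 fires, +5 burnt)
Step 6: cell (0,2)='.' (+0 fires, +1 burnt)
  fire out at step 6

2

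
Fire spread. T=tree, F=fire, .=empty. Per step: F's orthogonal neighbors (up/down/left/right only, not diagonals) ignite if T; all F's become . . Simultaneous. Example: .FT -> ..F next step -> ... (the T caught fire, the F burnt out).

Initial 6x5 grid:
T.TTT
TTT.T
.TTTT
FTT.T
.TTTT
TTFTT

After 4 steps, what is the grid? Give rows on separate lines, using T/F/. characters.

Step 1: 4 trees catch fire, 2 burn out
  T.TTT
  TTT.T
  .TTTT
  .FT.T
  .TFTT
  TF.FT
Step 2: 6 trees catch fire, 4 burn out
  T.TTT
  TTT.T
  .FTTT
  ..F.T
  .F.FT
  F...F
Step 3: 3 trees catch fire, 6 burn out
  T.TTT
  TFT.T
  ..FTT
  ....T
  ....F
  .....
Step 4: 4 trees catch fire, 3 burn out
  T.TTT
  F.F.T
  ...FT
  ....F
  .....
  .....

T.TTT
F.F.T
...FT
....F
.....
.....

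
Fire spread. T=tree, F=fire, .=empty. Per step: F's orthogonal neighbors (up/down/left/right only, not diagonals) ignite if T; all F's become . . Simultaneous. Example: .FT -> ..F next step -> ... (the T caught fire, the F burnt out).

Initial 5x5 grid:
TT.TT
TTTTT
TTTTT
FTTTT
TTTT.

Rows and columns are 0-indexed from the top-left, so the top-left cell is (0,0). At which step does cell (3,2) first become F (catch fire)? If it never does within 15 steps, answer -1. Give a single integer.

Step 1: cell (3,2)='T' (+3 fires, +1 burnt)
Step 2: cell (3,2)='F' (+4 fires, +3 burnt)
  -> target ignites at step 2
Step 3: cell (3,2)='.' (+5 fires, +4 burnt)
Step 4: cell (3,2)='.' (+5 fires, +5 burnt)
Step 5: cell (3,2)='.' (+2 fires, +5 burnt)
Step 6: cell (3,2)='.' (+2 fires, +2 burnt)
Step 7: cell (3,2)='.' (+1 fires, +2 burnt)
Step 8: cell (3,2)='.' (+0 fires, +1 burnt)
  fire out at step 8

2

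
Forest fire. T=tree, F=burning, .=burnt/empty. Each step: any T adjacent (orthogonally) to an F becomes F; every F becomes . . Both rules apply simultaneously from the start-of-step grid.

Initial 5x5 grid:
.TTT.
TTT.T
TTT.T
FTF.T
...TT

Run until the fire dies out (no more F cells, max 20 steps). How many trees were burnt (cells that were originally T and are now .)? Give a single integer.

Answer: 10

Derivation:
Step 1: +3 fires, +2 burnt (F count now 3)
Step 2: +3 fires, +3 burnt (F count now 3)
Step 3: +2 fires, +3 burnt (F count now 2)
Step 4: +2 fires, +2 burnt (F count now 2)
Step 5: +0 fires, +2 burnt (F count now 0)
Fire out after step 5
Initially T: 15, now '.': 20
Total burnt (originally-T cells now '.'): 10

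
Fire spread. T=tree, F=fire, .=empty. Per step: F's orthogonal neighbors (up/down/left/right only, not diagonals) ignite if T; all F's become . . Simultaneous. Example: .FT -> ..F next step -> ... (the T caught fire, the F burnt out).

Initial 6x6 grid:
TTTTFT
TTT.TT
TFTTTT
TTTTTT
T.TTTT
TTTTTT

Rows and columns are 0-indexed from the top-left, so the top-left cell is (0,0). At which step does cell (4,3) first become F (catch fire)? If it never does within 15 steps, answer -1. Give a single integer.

Step 1: cell (4,3)='T' (+7 fires, +2 burnt)
Step 2: cell (4,3)='T' (+9 fires, +7 burnt)
Step 3: cell (4,3)='T' (+6 fires, +9 burnt)
Step 4: cell (4,3)='F' (+5 fires, +6 burnt)
  -> target ignites at step 4
Step 5: cell (4,3)='.' (+4 fires, +5 burnt)
Step 6: cell (4,3)='.' (+1 fires, +4 burnt)
Step 7: cell (4,3)='.' (+0 fires, +1 burnt)
  fire out at step 7

4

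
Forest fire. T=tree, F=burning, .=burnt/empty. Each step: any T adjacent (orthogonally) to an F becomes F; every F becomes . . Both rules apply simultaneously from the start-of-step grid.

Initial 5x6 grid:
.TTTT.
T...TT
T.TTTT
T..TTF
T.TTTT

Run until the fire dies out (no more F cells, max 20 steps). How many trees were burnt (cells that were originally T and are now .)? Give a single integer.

Answer: 16

Derivation:
Step 1: +3 fires, +1 burnt (F count now 3)
Step 2: +4 fires, +3 burnt (F count now 4)
Step 3: +3 fires, +4 burnt (F count now 3)
Step 4: +3 fires, +3 burnt (F count now 3)
Step 5: +1 fires, +3 burnt (F count now 1)
Step 6: +1 fires, +1 burnt (F count now 1)
Step 7: +1 fires, +1 burnt (F count now 1)
Step 8: +0 fires, +1 burnt (F count now 0)
Fire out after step 8
Initially T: 20, now '.': 26
Total burnt (originally-T cells now '.'): 16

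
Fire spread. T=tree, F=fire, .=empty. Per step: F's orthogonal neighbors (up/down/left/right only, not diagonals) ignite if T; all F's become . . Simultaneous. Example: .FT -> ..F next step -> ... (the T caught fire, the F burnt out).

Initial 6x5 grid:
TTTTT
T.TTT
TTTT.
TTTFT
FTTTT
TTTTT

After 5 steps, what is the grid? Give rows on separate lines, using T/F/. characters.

Step 1: 7 trees catch fire, 2 burn out
  TTTTT
  T.TTT
  TTTF.
  FTF.F
  .FTFT
  FTTTT
Step 2: 8 trees catch fire, 7 burn out
  TTTTT
  T.TFT
  FTF..
  .F...
  ..F.F
  .FTFT
Step 3: 7 trees catch fire, 8 burn out
  TTTFT
  F.F.F
  .F...
  .....
  .....
  ..F.F
Step 4: 3 trees catch fire, 7 burn out
  FTF.F
  .....
  .....
  .....
  .....
  .....
Step 5: 1 trees catch fire, 3 burn out
  .F...
  .....
  .....
  .....
  .....
  .....

.F...
.....
.....
.....
.....
.....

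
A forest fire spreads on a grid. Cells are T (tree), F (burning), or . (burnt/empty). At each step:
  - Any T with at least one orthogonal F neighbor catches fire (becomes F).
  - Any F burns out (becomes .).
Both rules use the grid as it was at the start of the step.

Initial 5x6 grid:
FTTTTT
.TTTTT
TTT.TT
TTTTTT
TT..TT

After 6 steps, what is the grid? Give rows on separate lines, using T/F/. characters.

Step 1: 1 trees catch fire, 1 burn out
  .FTTTT
  .TTTTT
  TTT.TT
  TTTTTT
  TT..TT
Step 2: 2 trees catch fire, 1 burn out
  ..FTTT
  .FTTTT
  TTT.TT
  TTTTTT
  TT..TT
Step 3: 3 trees catch fire, 2 burn out
  ...FTT
  ..FTTT
  TFT.TT
  TTTTTT
  TT..TT
Step 4: 5 trees catch fire, 3 burn out
  ....FT
  ...FTT
  F.F.TT
  TFTTTT
  TT..TT
Step 5: 5 trees catch fire, 5 burn out
  .....F
  ....FT
  ....TT
  F.FTTT
  TF..TT
Step 6: 4 trees catch fire, 5 burn out
  ......
  .....F
  ....FT
  ...FTT
  F...TT

......
.....F
....FT
...FTT
F...TT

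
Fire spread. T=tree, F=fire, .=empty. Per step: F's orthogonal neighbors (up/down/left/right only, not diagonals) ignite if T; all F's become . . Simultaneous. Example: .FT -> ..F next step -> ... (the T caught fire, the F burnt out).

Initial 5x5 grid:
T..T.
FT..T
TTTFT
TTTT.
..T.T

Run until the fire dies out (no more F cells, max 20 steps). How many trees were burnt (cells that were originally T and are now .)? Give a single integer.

Step 1: +6 fires, +2 burnt (F count now 6)
Step 2: +4 fires, +6 burnt (F count now 4)
Step 3: +2 fires, +4 burnt (F count now 2)
Step 4: +0 fires, +2 burnt (F count now 0)
Fire out after step 4
Initially T: 14, now '.': 23
Total burnt (originally-T cells now '.'): 12

Answer: 12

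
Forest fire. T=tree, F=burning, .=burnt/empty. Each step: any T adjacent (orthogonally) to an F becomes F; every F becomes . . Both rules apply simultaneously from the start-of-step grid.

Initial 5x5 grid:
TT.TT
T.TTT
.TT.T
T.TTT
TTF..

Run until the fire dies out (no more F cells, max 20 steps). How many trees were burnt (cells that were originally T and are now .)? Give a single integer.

Step 1: +2 fires, +1 burnt (F count now 2)
Step 2: +3 fires, +2 burnt (F count now 3)
Step 3: +4 fires, +3 burnt (F count now 4)
Step 4: +2 fires, +4 burnt (F count now 2)
Step 5: +2 fires, +2 burnt (F count now 2)
Step 6: +1 fires, +2 burnt (F count now 1)
Step 7: +0 fires, +1 burnt (F count now 0)
Fire out after step 7
Initially T: 17, now '.': 22
Total burnt (originally-T cells now '.'): 14

Answer: 14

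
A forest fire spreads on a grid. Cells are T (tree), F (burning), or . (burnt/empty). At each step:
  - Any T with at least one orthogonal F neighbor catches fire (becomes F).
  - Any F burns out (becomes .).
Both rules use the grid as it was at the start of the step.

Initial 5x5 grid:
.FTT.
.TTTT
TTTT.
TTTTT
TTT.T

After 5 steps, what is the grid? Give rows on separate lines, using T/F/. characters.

Step 1: 2 trees catch fire, 1 burn out
  ..FT.
  .FTTT
  TTTT.
  TTTTT
  TTT.T
Step 2: 3 trees catch fire, 2 burn out
  ...F.
  ..FTT
  TFTT.
  TTTTT
  TTT.T
Step 3: 4 trees catch fire, 3 burn out
  .....
  ...FT
  F.FT.
  TFTTT
  TTT.T
Step 4: 5 trees catch fire, 4 burn out
  .....
  ....F
  ...F.
  F.FTT
  TFT.T
Step 5: 3 trees catch fire, 5 burn out
  .....
  .....
  .....
  ...FT
  F.F.T

.....
.....
.....
...FT
F.F.T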